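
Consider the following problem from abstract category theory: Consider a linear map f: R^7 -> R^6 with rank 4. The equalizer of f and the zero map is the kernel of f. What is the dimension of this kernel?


The equalizer of f and the zero map is ker(f).
By the rank-nullity theorem: dim(ker(f)) = dim(domain) - rank(f).
dim(ker(f)) = 7 - 4 = 3

3


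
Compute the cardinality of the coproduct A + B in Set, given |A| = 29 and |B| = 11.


In Set, the coproduct A + B is the disjoint union.
|A + B| = |A| + |B| = 29 + 11 = 40

40


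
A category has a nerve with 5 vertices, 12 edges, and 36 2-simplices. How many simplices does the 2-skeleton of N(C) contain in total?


The 2-skeleton of the nerve N(C) consists of simplices in dimensions 0, 1, 2:
  |N(C)_0| = 5 (objects)
  |N(C)_1| = 12 (morphisms)
  |N(C)_2| = 36 (composable pairs)
Total = 5 + 12 + 36 = 53

53


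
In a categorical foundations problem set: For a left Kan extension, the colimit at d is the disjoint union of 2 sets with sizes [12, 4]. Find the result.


Pointwise, the left Kan extension (Lan_F H)(d) is the colimit, indexed
by the comma category (F downarrow d), of H composed with the
projection (F downarrow d) -> C. Here that colimit is given
as a coproduct (disjoint union) of sets, so its cardinality is the
sum of the sizes of the summands.
Coproduct of sets with sizes: 12 + 4
= 16

16


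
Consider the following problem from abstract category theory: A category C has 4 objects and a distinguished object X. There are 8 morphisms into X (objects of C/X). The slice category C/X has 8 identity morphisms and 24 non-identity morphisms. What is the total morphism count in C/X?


In the slice category C/X, objects are morphisms to X.
Identity morphisms: 8 (one per object of C/X).
Non-identity morphisms: 24.
Total = 8 + 24 = 32

32


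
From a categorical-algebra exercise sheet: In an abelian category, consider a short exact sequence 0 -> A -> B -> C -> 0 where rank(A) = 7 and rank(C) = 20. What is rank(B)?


For a short exact sequence 0 -> A -> B -> C -> 0,
rank is additive: rank(B) = rank(A) + rank(C).
rank(B) = 7 + 20 = 27

27


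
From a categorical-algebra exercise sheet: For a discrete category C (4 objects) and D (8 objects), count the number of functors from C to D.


A functor from a discrete category C to D is determined by
where each object maps. Each of the 4 objects of C can map
to any of the 8 objects of D independently.
Number of functors = 8^4 = 4096

4096


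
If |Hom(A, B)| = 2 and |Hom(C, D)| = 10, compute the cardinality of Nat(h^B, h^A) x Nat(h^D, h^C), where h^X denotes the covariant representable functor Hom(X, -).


By the Yoneda lemma, Nat(h^B, h^A) is isomorphic to Hom(A, B),
so |Nat(h^B, h^A)| = |Hom(A, B)| and |Nat(h^D, h^C)| = |Hom(C, D)|.
|Hom(A, B)| = 2, |Hom(C, D)| = 10.
|Nat(h^B, h^A) x Nat(h^D, h^C)| = 2 * 10 = 20

20


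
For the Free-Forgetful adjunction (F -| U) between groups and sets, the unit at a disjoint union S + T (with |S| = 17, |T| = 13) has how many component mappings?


The unit eta_X: X -> U(F(X)) of the Free-Forgetful adjunction
maps each element of X to a generator of F(X). For X = S + T (disjoint
union in Set), |S + T| = |S| + |T|.
Total mappings = 17 + 13 = 30.

30


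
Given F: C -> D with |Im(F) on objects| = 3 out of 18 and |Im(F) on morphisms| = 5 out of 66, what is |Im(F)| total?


The image of F consists of distinct objects and distinct morphisms.
|Im(F)| on objects = 3
|Im(F)| on morphisms = 5
Total image cardinality = 3 + 5 = 8

8


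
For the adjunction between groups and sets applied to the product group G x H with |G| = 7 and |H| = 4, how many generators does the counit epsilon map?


The counit epsilon_K: F(U(K)) -> K of the Free-Forgetful adjunction
maps |K| generators of F(U(K)) into K. For K = G x H (the product group),
|G x H| = |G| * |H|.
Total generators mapped = 7 * 4 = 28.

28


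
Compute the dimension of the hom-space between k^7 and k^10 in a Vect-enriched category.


In Vect-enriched categories, Hom(k^n, k^m) is the space of m x n matrices.
dim(Hom(k^7, k^10)) = 10 * 7 = 70

70


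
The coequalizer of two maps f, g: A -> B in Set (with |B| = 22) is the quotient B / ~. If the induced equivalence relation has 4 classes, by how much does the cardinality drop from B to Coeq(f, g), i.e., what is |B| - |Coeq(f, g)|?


The coequalizer Coeq(f, g) = B / ~ has one element per equivalence class.
|B| = 22, |Coeq(f, g)| = 4.
|B| - |Coeq(f, g)| = 22 - 4 = 18.

18


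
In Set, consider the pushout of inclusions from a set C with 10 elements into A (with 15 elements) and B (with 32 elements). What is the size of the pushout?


The pushout A +_C B identifies the images of C in A and B.
|A +_C B| = |A| + |B| - |C| (for injections).
= 15 + 32 - 10 = 37

37


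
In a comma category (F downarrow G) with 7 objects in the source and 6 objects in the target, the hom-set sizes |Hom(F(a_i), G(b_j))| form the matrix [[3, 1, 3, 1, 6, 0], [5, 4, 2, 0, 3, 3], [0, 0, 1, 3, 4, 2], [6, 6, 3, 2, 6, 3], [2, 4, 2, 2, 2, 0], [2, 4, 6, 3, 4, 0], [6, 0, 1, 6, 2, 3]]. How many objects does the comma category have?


Objects of (F downarrow G) are triples (a, b, h: F(a)->G(b)).
The count equals the sum of all entries in the hom-matrix.
sum(row 0) = 14
sum(row 1) = 17
sum(row 2) = 10
sum(row 3) = 26
sum(row 4) = 12
sum(row 5) = 19
sum(row 6) = 18
Grand total = 116

116


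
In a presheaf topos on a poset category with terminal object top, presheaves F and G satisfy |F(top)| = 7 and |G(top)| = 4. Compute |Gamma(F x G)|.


Global sections of a presheaf on a poset with terminal top satisfy
Gamma(H) ~ H(top). Presheaves admit pointwise products, so
(F x G)(top) = F(top) x G(top) (Cartesian product).
|Gamma(F x G)| = |F(top)| * |G(top)| = 7 * 4 = 28.

28


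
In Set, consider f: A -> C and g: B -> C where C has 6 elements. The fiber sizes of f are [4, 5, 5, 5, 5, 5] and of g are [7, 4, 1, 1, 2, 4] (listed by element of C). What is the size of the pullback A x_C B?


The pullback A x_C B consists of pairs (a, b) with f(a) = g(b).
For each element c in C, the fiber product has |f^-1(c)| * |g^-1(c)| elements.
Summing over C: 4 * 7 + 5 * 4 + 5 * 1 + 5 * 1 + 5 * 2 + 5 * 4
= 28 + 20 + 5 + 5 + 10 + 20 = 88

88


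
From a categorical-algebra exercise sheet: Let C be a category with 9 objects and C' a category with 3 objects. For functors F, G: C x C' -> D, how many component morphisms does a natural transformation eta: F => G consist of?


A natural transformation eta: F => G assigns one component morphism per
object of the domain category.
The domain is the product category C x C', so
|Ob(C x C')| = |Ob(C)| * |Ob(C')| = 9 * 3 = 27.
Therefore eta has 27 component morphisms.

27


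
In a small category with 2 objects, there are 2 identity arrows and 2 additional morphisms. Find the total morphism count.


Each object has an identity morphism, giving 2 identities.
Adding the 2 non-identity morphisms:
Total = 2 + 2 = 4

4


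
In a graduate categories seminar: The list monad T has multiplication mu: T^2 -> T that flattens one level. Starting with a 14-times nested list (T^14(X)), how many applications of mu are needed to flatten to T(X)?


Each application of mu: T^2 -> T removes one layer of nesting.
Starting at depth 14 (i.e., T^14(X)), we need to reach T(X).
Number of mu applications = 14 - 1 = 13

13


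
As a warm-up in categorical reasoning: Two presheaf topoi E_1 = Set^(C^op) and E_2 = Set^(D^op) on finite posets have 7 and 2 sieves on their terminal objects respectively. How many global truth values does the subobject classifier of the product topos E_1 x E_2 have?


In a product of presheaf topoi E_1 x E_2, the subobject classifier
is Omega = Omega_1 x Omega_2 (componentwise), so
|Omega(top)| = |Omega_1(top_1)| * |Omega_2(top_2)|.
= 7 * 2 = 14.

14


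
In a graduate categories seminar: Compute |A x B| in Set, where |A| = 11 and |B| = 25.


In Set, the product A x B is the Cartesian product.
By the universal property, |A x B| = |A| * |B|.
|A x B| = 11 * 25 = 275

275


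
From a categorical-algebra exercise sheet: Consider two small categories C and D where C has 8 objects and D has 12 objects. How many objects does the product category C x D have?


The product category C x D has objects that are pairs (c, d).
Number of pairs = |Ob(C)| * |Ob(D)| = 8 * 12 = 96

96


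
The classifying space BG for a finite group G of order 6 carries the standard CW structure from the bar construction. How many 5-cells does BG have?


In the bar-construction CW model of BG, the n-cells are indexed by
n-tuples [g_1|...|g_n] of non-identity elements of G (degenerate
simplices with some g_i = e do not contribute cells), so there are
(|G| - 1)^n n-cells.
For dim = 5 with |G| = 6:
cells = (6 - 1)^5 = 5^5 = 3125

3125


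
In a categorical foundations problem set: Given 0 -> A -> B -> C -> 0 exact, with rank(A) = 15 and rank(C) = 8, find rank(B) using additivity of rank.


For a short exact sequence 0 -> A -> B -> C -> 0,
rank is additive: rank(B) = rank(A) + rank(C).
rank(B) = 15 + 8 = 23

23


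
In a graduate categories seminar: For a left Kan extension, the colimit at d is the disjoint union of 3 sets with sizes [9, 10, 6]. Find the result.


Pointwise, the left Kan extension (Lan_F H)(d) is the colimit, indexed
by the comma category (F downarrow d), of H composed with the
projection (F downarrow d) -> C. Here that colimit is given
as a coproduct (disjoint union) of sets, so its cardinality is the
sum of the sizes of the summands.
Coproduct of sets with sizes: 9 + 10 + 6
= 25

25


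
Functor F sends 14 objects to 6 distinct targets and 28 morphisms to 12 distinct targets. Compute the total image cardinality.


The image of F consists of distinct objects and distinct morphisms.
|Im(F)| on objects = 6
|Im(F)| on morphisms = 12
Total image cardinality = 6 + 12 = 18

18


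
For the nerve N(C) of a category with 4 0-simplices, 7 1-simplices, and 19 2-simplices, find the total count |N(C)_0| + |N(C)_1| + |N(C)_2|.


The 2-skeleton of the nerve N(C) consists of simplices in dimensions 0, 1, 2:
  |N(C)_0| = 4 (objects)
  |N(C)_1| = 7 (morphisms)
  |N(C)_2| = 19 (composable pairs)
Total = 4 + 7 + 19 = 30

30


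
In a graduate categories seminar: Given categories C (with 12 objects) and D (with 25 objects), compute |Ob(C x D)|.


The product category C x D has objects that are pairs (c, d).
Number of pairs = |Ob(C)| * |Ob(D)| = 12 * 25 = 300

300


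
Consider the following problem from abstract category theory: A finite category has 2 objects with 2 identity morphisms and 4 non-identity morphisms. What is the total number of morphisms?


Each object has an identity morphism, giving 2 identities.
Adding the 4 non-identity morphisms:
Total = 2 + 4 = 6

6


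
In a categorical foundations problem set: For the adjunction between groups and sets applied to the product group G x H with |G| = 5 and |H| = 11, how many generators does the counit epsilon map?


The counit epsilon_K: F(U(K)) -> K of the Free-Forgetful adjunction
maps |K| generators of F(U(K)) into K. For K = G x H (the product group),
|G x H| = |G| * |H|.
Total generators mapped = 5 * 11 = 55.

55


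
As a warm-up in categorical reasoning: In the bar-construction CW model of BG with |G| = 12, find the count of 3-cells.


In the bar-construction CW model of BG, the n-cells are indexed by
n-tuples [g_1|...|g_n] of non-identity elements of G (degenerate
simplices with some g_i = e do not contribute cells), so there are
(|G| - 1)^n n-cells.
For dim = 3 with |G| = 12:
cells = (12 - 1)^3 = 11^3 = 1331

1331


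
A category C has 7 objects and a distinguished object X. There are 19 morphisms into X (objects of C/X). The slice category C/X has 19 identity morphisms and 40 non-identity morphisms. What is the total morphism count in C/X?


In the slice category C/X, objects are morphisms to X.
Identity morphisms: 19 (one per object of C/X).
Non-identity morphisms: 40.
Total = 19 + 40 = 59

59


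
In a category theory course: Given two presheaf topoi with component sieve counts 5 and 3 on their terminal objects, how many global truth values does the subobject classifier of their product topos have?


In a product of presheaf topoi E_1 x E_2, the subobject classifier
is Omega = Omega_1 x Omega_2 (componentwise), so
|Omega(top)| = |Omega_1(top_1)| * |Omega_2(top_2)|.
= 5 * 3 = 15.

15


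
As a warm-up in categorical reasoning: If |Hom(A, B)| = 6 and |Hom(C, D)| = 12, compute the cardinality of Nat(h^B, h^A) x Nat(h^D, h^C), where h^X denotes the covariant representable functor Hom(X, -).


By the Yoneda lemma, Nat(h^B, h^A) is isomorphic to Hom(A, B),
so |Nat(h^B, h^A)| = |Hom(A, B)| and |Nat(h^D, h^C)| = |Hom(C, D)|.
|Hom(A, B)| = 6, |Hom(C, D)| = 12.
|Nat(h^B, h^A) x Nat(h^D, h^C)| = 6 * 12 = 72

72


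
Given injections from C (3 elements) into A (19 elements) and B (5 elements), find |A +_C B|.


The pushout A +_C B identifies the images of C in A and B.
|A +_C B| = |A| + |B| - |C| (for injections).
= 19 + 5 - 3 = 21

21


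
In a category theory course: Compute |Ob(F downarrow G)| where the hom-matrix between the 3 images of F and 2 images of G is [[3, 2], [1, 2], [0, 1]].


Objects of (F downarrow G) are triples (a, b, h: F(a)->G(b)).
The count equals the sum of all entries in the hom-matrix.
sum(row 0) = 5
sum(row 1) = 3
sum(row 2) = 1
Grand total = 9

9


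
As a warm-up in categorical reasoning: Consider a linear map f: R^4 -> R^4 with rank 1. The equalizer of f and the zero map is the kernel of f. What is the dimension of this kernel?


The equalizer of f and the zero map is ker(f).
By the rank-nullity theorem: dim(ker(f)) = dim(domain) - rank(f).
dim(ker(f)) = 4 - 1 = 3

3


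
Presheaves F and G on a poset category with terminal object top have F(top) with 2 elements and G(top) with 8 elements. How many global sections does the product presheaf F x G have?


Global sections of a presheaf on a poset with terminal top satisfy
Gamma(H) ~ H(top). Presheaves admit pointwise products, so
(F x G)(top) = F(top) x G(top) (Cartesian product).
|Gamma(F x G)| = |F(top)| * |G(top)| = 2 * 8 = 16.

16


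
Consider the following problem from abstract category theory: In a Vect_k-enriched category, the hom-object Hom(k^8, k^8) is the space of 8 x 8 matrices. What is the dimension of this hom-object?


In Vect-enriched categories, Hom(k^n, k^m) is the space of m x n matrices.
dim(Hom(k^8, k^8)) = 8 * 8 = 64

64


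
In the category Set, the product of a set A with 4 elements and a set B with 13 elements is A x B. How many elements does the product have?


In Set, the product A x B is the Cartesian product.
By the universal property, |A x B| = |A| * |B|.
|A x B| = 4 * 13 = 52

52


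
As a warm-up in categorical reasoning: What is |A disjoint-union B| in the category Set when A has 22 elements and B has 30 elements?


In Set, the coproduct A + B is the disjoint union.
|A + B| = |A| + |B| = 22 + 30 = 52

52


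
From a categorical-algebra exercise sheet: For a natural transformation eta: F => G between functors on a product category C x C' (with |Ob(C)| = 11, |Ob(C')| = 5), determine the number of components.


A natural transformation eta: F => G assigns one component morphism per
object of the domain category.
The domain is the product category C x C', so
|Ob(C x C')| = |Ob(C)| * |Ob(C')| = 11 * 5 = 55.
Therefore eta has 55 component morphisms.

55


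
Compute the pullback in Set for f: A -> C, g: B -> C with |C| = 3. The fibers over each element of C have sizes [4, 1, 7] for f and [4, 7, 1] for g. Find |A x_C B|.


The pullback A x_C B consists of pairs (a, b) with f(a) = g(b).
For each element c in C, the fiber product has |f^-1(c)| * |g^-1(c)| elements.
Summing over C: 4 * 4 + 1 * 7 + 7 * 1
= 16 + 7 + 7 = 30

30


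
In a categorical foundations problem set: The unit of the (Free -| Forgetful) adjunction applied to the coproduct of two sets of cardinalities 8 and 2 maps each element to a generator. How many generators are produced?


The unit eta_X: X -> U(F(X)) of the Free-Forgetful adjunction
maps each element of X to a generator of F(X). For X = S + T (disjoint
union in Set), |S + T| = |S| + |T|.
Total mappings = 8 + 2 = 10.

10


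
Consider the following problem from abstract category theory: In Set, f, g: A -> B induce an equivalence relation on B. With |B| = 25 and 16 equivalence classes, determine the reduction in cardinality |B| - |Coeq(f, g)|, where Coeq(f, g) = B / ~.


The coequalizer Coeq(f, g) = B / ~ has one element per equivalence class.
|B| = 25, |Coeq(f, g)| = 16.
|B| - |Coeq(f, g)| = 25 - 16 = 9.

9


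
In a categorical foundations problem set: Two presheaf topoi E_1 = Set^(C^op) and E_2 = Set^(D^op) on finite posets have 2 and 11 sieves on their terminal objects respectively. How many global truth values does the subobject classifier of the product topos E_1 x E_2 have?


In a product of presheaf topoi E_1 x E_2, the subobject classifier
is Omega = Omega_1 x Omega_2 (componentwise), so
|Omega(top)| = |Omega_1(top_1)| * |Omega_2(top_2)|.
= 2 * 11 = 22.

22


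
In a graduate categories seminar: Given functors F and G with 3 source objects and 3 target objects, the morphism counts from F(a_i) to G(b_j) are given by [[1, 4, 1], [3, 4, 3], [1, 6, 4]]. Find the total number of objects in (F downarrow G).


Objects of (F downarrow G) are triples (a, b, h: F(a)->G(b)).
The count equals the sum of all entries in the hom-matrix.
sum(row 0) = 6
sum(row 1) = 10
sum(row 2) = 11
Grand total = 27

27


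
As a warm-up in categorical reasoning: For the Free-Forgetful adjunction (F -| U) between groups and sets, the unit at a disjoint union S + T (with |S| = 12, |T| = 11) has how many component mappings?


The unit eta_X: X -> U(F(X)) of the Free-Forgetful adjunction
maps each element of X to a generator of F(X). For X = S + T (disjoint
union in Set), |S + T| = |S| + |T|.
Total mappings = 12 + 11 = 23.

23


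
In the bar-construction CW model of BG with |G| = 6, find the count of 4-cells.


In the bar-construction CW model of BG, the n-cells are indexed by
n-tuples [g_1|...|g_n] of non-identity elements of G (degenerate
simplices with some g_i = e do not contribute cells), so there are
(|G| - 1)^n n-cells.
For dim = 4 with |G| = 6:
cells = (6 - 1)^4 = 5^4 = 625

625


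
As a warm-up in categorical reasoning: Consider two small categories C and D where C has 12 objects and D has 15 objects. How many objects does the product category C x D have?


The product category C x D has objects that are pairs (c, d).
Number of pairs = |Ob(C)| * |Ob(D)| = 12 * 15 = 180

180


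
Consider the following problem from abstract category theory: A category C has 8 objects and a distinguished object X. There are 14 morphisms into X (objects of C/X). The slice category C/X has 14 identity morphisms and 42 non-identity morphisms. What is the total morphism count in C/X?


In the slice category C/X, objects are morphisms to X.
Identity morphisms: 14 (one per object of C/X).
Non-identity morphisms: 42.
Total = 14 + 42 = 56

56


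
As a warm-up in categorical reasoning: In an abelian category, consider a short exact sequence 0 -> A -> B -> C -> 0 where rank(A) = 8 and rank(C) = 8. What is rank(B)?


For a short exact sequence 0 -> A -> B -> C -> 0,
rank is additive: rank(B) = rank(A) + rank(C).
rank(B) = 8 + 8 = 16

16


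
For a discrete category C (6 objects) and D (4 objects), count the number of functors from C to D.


A functor from a discrete category C to D is determined by
where each object maps. Each of the 6 objects of C can map
to any of the 4 objects of D independently.
Number of functors = 4^6 = 4096

4096


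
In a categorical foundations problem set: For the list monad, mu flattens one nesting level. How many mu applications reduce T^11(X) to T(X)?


Each application of mu: T^2 -> T removes one layer of nesting.
Starting at depth 11 (i.e., T^11(X)), we need to reach T(X).
Number of mu applications = 11 - 1 = 10

10


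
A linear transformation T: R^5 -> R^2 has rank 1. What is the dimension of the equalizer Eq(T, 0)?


The equalizer of f and the zero map is ker(f).
By the rank-nullity theorem: dim(ker(f)) = dim(domain) - rank(f).
dim(ker(f)) = 5 - 1 = 4

4


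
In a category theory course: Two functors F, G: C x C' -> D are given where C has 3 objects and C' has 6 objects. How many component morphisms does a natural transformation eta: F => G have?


A natural transformation eta: F => G assigns one component morphism per
object of the domain category.
The domain is the product category C x C', so
|Ob(C x C')| = |Ob(C)| * |Ob(C')| = 3 * 6 = 18.
Therefore eta has 18 component morphisms.

18


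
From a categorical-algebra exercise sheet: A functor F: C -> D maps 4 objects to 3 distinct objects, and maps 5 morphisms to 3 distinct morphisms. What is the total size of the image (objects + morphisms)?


The image of F consists of distinct objects and distinct morphisms.
|Im(F)| on objects = 3
|Im(F)| on morphisms = 3
Total image cardinality = 3 + 3 = 6

6


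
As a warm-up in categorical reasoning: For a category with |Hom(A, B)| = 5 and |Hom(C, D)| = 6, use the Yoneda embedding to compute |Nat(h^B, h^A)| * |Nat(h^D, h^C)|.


By the Yoneda lemma, Nat(h^B, h^A) is isomorphic to Hom(A, B),
so |Nat(h^B, h^A)| = |Hom(A, B)| and |Nat(h^D, h^C)| = |Hom(C, D)|.
|Hom(A, B)| = 5, |Hom(C, D)| = 6.
|Nat(h^B, h^A) x Nat(h^D, h^C)| = 5 * 6 = 30

30


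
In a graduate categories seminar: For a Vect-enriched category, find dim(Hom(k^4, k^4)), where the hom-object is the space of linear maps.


In Vect-enriched categories, Hom(k^n, k^m) is the space of m x n matrices.
dim(Hom(k^4, k^4)) = 4 * 4 = 16

16


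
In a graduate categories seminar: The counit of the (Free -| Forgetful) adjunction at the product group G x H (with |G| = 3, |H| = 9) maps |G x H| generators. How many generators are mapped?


The counit epsilon_K: F(U(K)) -> K of the Free-Forgetful adjunction
maps |K| generators of F(U(K)) into K. For K = G x H (the product group),
|G x H| = |G| * |H|.
Total generators mapped = 3 * 9 = 27.

27


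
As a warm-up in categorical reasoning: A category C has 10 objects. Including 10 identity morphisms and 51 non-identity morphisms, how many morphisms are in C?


Each object has an identity morphism, giving 10 identities.
Adding the 51 non-identity morphisms:
Total = 10 + 51 = 61

61


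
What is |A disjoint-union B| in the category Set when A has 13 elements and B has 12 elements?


In Set, the coproduct A + B is the disjoint union.
|A + B| = |A| + |B| = 13 + 12 = 25

25


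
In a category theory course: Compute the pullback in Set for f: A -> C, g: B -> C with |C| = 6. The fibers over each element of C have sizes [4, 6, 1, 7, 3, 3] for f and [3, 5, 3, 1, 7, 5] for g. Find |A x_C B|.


The pullback A x_C B consists of pairs (a, b) with f(a) = g(b).
For each element c in C, the fiber product has |f^-1(c)| * |g^-1(c)| elements.
Summing over C: 4 * 3 + 6 * 5 + 1 * 3 + 7 * 1 + 3 * 7 + 3 * 5
= 12 + 30 + 3 + 7 + 21 + 15 = 88

88


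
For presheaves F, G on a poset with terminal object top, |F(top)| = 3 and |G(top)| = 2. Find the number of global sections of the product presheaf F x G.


Global sections of a presheaf on a poset with terminal top satisfy
Gamma(H) ~ H(top). Presheaves admit pointwise products, so
(F x G)(top) = F(top) x G(top) (Cartesian product).
|Gamma(F x G)| = |F(top)| * |G(top)| = 3 * 2 = 6.

6


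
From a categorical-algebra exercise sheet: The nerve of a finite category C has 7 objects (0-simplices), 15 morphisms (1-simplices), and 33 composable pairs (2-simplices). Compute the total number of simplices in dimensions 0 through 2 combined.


The 2-skeleton of the nerve N(C) consists of simplices in dimensions 0, 1, 2:
  |N(C)_0| = 7 (objects)
  |N(C)_1| = 15 (morphisms)
  |N(C)_2| = 33 (composable pairs)
Total = 7 + 15 + 33 = 55

55


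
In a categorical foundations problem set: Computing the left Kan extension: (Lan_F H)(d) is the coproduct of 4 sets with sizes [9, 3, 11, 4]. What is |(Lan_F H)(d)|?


Pointwise, the left Kan extension (Lan_F H)(d) is the colimit, indexed
by the comma category (F downarrow d), of H composed with the
projection (F downarrow d) -> C. Here that colimit is given
as a coproduct (disjoint union) of sets, so its cardinality is the
sum of the sizes of the summands.
Coproduct of sets with sizes: 9 + 3 + 11 + 4
= 27

27


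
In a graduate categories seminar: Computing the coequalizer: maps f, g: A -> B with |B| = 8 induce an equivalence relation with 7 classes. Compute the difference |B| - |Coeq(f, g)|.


The coequalizer Coeq(f, g) = B / ~ has one element per equivalence class.
|B| = 8, |Coeq(f, g)| = 7.
|B| - |Coeq(f, g)| = 8 - 7 = 1.

1


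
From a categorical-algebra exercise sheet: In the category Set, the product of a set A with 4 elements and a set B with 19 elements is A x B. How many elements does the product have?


In Set, the product A x B is the Cartesian product.
By the universal property, |A x B| = |A| * |B|.
|A x B| = 4 * 19 = 76

76


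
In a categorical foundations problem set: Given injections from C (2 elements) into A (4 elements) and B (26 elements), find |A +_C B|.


The pushout A +_C B identifies the images of C in A and B.
|A +_C B| = |A| + |B| - |C| (for injections).
= 4 + 26 - 2 = 28

28


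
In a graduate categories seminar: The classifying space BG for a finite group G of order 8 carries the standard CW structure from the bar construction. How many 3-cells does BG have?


In the bar-construction CW model of BG, the n-cells are indexed by
n-tuples [g_1|...|g_n] of non-identity elements of G (degenerate
simplices with some g_i = e do not contribute cells), so there are
(|G| - 1)^n n-cells.
For dim = 3 with |G| = 8:
cells = (8 - 1)^3 = 7^3 = 343

343


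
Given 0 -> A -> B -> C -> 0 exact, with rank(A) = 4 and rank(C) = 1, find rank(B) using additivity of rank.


For a short exact sequence 0 -> A -> B -> C -> 0,
rank is additive: rank(B) = rank(A) + rank(C).
rank(B) = 4 + 1 = 5

5


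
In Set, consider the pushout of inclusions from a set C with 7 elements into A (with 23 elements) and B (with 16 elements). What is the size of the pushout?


The pushout A +_C B identifies the images of C in A and B.
|A +_C B| = |A| + |B| - |C| (for injections).
= 23 + 16 - 7 = 32

32


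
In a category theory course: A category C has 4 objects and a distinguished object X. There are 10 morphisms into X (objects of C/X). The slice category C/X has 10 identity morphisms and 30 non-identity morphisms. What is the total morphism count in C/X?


In the slice category C/X, objects are morphisms to X.
Identity morphisms: 10 (one per object of C/X).
Non-identity morphisms: 30.
Total = 10 + 30 = 40

40


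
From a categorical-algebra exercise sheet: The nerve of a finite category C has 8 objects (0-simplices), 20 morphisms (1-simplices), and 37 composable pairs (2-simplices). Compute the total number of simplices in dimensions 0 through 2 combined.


The 2-skeleton of the nerve N(C) consists of simplices in dimensions 0, 1, 2:
  |N(C)_0| = 8 (objects)
  |N(C)_1| = 20 (morphisms)
  |N(C)_2| = 37 (composable pairs)
Total = 8 + 20 + 37 = 65

65


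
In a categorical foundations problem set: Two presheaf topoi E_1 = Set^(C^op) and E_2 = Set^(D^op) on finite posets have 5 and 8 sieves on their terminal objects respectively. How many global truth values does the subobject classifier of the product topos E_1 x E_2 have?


In a product of presheaf topoi E_1 x E_2, the subobject classifier
is Omega = Omega_1 x Omega_2 (componentwise), so
|Omega(top)| = |Omega_1(top_1)| * |Omega_2(top_2)|.
= 5 * 8 = 40.

40


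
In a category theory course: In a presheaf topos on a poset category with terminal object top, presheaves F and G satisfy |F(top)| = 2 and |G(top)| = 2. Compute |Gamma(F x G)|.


Global sections of a presheaf on a poset with terminal top satisfy
Gamma(H) ~ H(top). Presheaves admit pointwise products, so
(F x G)(top) = F(top) x G(top) (Cartesian product).
|Gamma(F x G)| = |F(top)| * |G(top)| = 2 * 2 = 4.

4


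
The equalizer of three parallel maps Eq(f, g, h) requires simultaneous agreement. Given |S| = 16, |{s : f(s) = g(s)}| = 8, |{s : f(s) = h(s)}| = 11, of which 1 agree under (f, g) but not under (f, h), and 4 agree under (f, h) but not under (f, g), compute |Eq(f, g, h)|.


Eq(f, g, h) is the triple-agreement set: points in S where all three
maps take the same value. Using inclusion-exclusion on the pairwise data:
Pair (f, g) agrees on 8 points; pair (f, h) on 11 points.
Points agreeing under (f, g) but not (f, h) = 1; under (f, h) but not (f, g) = 4.
Triple-agreement = agreement-in-(f, g) minus points that agree under (f, g) but not (f, h):
|Eq(f, g, h)| = 8 - 1 = 7
(cross-check via (f, h): 11 - 4 = 7.)

7


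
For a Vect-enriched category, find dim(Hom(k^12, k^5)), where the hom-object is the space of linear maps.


In Vect-enriched categories, Hom(k^n, k^m) is the space of m x n matrices.
dim(Hom(k^12, k^5)) = 5 * 12 = 60

60


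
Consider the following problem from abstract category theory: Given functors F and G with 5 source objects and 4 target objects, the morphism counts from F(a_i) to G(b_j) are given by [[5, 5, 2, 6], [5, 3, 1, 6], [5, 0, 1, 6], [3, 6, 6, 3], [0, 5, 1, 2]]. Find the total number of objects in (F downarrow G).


Objects of (F downarrow G) are triples (a, b, h: F(a)->G(b)).
The count equals the sum of all entries in the hom-matrix.
sum(row 0) = 18
sum(row 1) = 15
sum(row 2) = 12
sum(row 3) = 18
sum(row 4) = 8
Grand total = 71

71


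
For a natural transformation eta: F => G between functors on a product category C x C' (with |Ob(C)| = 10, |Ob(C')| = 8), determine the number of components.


A natural transformation eta: F => G assigns one component morphism per
object of the domain category.
The domain is the product category C x C', so
|Ob(C x C')| = |Ob(C)| * |Ob(C')| = 10 * 8 = 80.
Therefore eta has 80 component morphisms.

80


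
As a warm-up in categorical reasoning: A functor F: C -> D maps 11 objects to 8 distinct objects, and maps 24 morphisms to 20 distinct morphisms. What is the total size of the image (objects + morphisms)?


The image of F consists of distinct objects and distinct morphisms.
|Im(F)| on objects = 8
|Im(F)| on morphisms = 20
Total image cardinality = 8 + 20 = 28

28


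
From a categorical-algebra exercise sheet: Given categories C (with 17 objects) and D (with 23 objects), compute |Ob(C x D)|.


The product category C x D has objects that are pairs (c, d).
Number of pairs = |Ob(C)| * |Ob(D)| = 17 * 23 = 391

391


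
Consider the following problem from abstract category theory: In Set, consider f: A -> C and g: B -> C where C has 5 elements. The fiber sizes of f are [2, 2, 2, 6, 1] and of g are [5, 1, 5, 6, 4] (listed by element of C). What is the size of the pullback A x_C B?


The pullback A x_C B consists of pairs (a, b) with f(a) = g(b).
For each element c in C, the fiber product has |f^-1(c)| * |g^-1(c)| elements.
Summing over C: 2 * 5 + 2 * 1 + 2 * 5 + 6 * 6 + 1 * 4
= 10 + 2 + 10 + 36 + 4 = 62

62


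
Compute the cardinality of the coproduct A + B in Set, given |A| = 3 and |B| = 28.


In Set, the coproduct A + B is the disjoint union.
|A + B| = |A| + |B| = 3 + 28 = 31

31


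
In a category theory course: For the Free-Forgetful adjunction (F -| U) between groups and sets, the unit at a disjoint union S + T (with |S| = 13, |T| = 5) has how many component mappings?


The unit eta_X: X -> U(F(X)) of the Free-Forgetful adjunction
maps each element of X to a generator of F(X). For X = S + T (disjoint
union in Set), |S + T| = |S| + |T|.
Total mappings = 13 + 5 = 18.

18


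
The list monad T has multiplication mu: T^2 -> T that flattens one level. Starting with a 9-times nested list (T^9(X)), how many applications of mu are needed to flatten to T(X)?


Each application of mu: T^2 -> T removes one layer of nesting.
Starting at depth 9 (i.e., T^9(X)), we need to reach T(X).
Number of mu applications = 9 - 1 = 8

8


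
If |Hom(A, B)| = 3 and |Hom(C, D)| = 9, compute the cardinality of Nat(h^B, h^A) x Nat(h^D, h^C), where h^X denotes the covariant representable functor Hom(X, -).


By the Yoneda lemma, Nat(h^B, h^A) is isomorphic to Hom(A, B),
so |Nat(h^B, h^A)| = |Hom(A, B)| and |Nat(h^D, h^C)| = |Hom(C, D)|.
|Hom(A, B)| = 3, |Hom(C, D)| = 9.
|Nat(h^B, h^A) x Nat(h^D, h^C)| = 3 * 9 = 27

27


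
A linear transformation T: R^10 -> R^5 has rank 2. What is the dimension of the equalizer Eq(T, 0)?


The equalizer of f and the zero map is ker(f).
By the rank-nullity theorem: dim(ker(f)) = dim(domain) - rank(f).
dim(ker(f)) = 10 - 2 = 8

8


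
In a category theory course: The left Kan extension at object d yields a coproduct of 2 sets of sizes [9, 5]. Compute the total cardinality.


Pointwise, the left Kan extension (Lan_F H)(d) is the colimit, indexed
by the comma category (F downarrow d), of H composed with the
projection (F downarrow d) -> C. Here that colimit is given
as a coproduct (disjoint union) of sets, so its cardinality is the
sum of the sizes of the summands.
Coproduct of sets with sizes: 9 + 5
= 14

14


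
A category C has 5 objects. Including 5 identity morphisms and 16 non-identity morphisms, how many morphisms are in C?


Each object has an identity morphism, giving 5 identities.
Adding the 16 non-identity morphisms:
Total = 5 + 16 = 21

21


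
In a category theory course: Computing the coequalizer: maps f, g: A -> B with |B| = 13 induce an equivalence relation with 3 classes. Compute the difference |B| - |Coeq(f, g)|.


The coequalizer Coeq(f, g) = B / ~ has one element per equivalence class.
|B| = 13, |Coeq(f, g)| = 3.
|B| - |Coeq(f, g)| = 13 - 3 = 10.

10


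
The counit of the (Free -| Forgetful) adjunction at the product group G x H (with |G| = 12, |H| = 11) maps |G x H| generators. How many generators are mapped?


The counit epsilon_K: F(U(K)) -> K of the Free-Forgetful adjunction
maps |K| generators of F(U(K)) into K. For K = G x H (the product group),
|G x H| = |G| * |H|.
Total generators mapped = 12 * 11 = 132.

132


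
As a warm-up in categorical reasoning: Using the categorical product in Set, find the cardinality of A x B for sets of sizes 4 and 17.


In Set, the product A x B is the Cartesian product.
By the universal property, |A x B| = |A| * |B|.
|A x B| = 4 * 17 = 68

68


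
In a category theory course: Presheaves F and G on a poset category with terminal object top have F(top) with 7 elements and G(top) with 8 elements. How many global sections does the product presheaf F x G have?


Global sections of a presheaf on a poset with terminal top satisfy
Gamma(H) ~ H(top). Presheaves admit pointwise products, so
(F x G)(top) = F(top) x G(top) (Cartesian product).
|Gamma(F x G)| = |F(top)| * |G(top)| = 7 * 8 = 56.

56


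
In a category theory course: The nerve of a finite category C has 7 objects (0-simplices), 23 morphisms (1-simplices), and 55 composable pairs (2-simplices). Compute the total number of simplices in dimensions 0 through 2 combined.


The 2-skeleton of the nerve N(C) consists of simplices in dimensions 0, 1, 2:
  |N(C)_0| = 7 (objects)
  |N(C)_1| = 23 (morphisms)
  |N(C)_2| = 55 (composable pairs)
Total = 7 + 23 + 55 = 85

85


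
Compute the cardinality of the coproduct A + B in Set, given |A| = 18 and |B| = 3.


In Set, the coproduct A + B is the disjoint union.
|A + B| = |A| + |B| = 18 + 3 = 21

21


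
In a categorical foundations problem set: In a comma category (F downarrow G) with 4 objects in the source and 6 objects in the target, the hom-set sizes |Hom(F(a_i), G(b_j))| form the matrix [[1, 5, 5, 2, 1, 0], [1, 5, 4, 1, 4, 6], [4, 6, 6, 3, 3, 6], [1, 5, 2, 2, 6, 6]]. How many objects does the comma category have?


Objects of (F downarrow G) are triples (a, b, h: F(a)->G(b)).
The count equals the sum of all entries in the hom-matrix.
sum(row 0) = 14
sum(row 1) = 21
sum(row 2) = 28
sum(row 3) = 22
Grand total = 85

85


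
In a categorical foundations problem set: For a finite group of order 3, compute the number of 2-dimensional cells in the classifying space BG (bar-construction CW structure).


In the bar-construction CW model of BG, the n-cells are indexed by
n-tuples [g_1|...|g_n] of non-identity elements of G (degenerate
simplices with some g_i = e do not contribute cells), so there are
(|G| - 1)^n n-cells.
For dim = 2 with |G| = 3:
cells = (3 - 1)^2 = 2^2 = 4

4


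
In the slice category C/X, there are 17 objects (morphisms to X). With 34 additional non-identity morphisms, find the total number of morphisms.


In the slice category C/X, objects are morphisms to X.
Identity morphisms: 17 (one per object of C/X).
Non-identity morphisms: 34.
Total = 17 + 34 = 51

51


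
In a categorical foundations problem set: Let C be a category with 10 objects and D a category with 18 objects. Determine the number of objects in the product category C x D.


The product category C x D has objects that are pairs (c, d).
Number of pairs = |Ob(C)| * |Ob(D)| = 10 * 18 = 180

180


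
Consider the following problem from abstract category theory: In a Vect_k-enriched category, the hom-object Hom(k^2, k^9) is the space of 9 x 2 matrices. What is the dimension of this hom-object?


In Vect-enriched categories, Hom(k^n, k^m) is the space of m x n matrices.
dim(Hom(k^2, k^9)) = 9 * 2 = 18

18


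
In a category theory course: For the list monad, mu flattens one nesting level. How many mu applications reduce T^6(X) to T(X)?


Each application of mu: T^2 -> T removes one layer of nesting.
Starting at depth 6 (i.e., T^6(X)), we need to reach T(X).
Number of mu applications = 6 - 1 = 5

5


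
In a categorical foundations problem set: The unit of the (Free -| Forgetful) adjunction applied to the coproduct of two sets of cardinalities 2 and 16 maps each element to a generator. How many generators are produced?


The unit eta_X: X -> U(F(X)) of the Free-Forgetful adjunction
maps each element of X to a generator of F(X). For X = S + T (disjoint
union in Set), |S + T| = |S| + |T|.
Total mappings = 2 + 16 = 18.

18


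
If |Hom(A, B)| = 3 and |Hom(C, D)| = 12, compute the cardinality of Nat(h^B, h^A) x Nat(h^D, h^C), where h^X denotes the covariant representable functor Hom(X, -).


By the Yoneda lemma, Nat(h^B, h^A) is isomorphic to Hom(A, B),
so |Nat(h^B, h^A)| = |Hom(A, B)| and |Nat(h^D, h^C)| = |Hom(C, D)|.
|Hom(A, B)| = 3, |Hom(C, D)| = 12.
|Nat(h^B, h^A) x Nat(h^D, h^C)| = 3 * 12 = 36

36


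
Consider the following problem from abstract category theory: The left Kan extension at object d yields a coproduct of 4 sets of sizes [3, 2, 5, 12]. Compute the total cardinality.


Pointwise, the left Kan extension (Lan_F H)(d) is the colimit, indexed
by the comma category (F downarrow d), of H composed with the
projection (F downarrow d) -> C. Here that colimit is given
as a coproduct (disjoint union) of sets, so its cardinality is the
sum of the sizes of the summands.
Coproduct of sets with sizes: 3 + 2 + 5 + 12
= 22

22


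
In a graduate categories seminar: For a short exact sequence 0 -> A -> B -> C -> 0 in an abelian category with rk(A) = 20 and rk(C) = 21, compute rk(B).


For a short exact sequence 0 -> A -> B -> C -> 0,
rank is additive: rank(B) = rank(A) + rank(C).
rank(B) = 20 + 21 = 41

41


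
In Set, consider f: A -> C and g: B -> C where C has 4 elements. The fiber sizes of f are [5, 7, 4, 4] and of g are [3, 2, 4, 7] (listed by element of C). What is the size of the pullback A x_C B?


The pullback A x_C B consists of pairs (a, b) with f(a) = g(b).
For each element c in C, the fiber product has |f^-1(c)| * |g^-1(c)| elements.
Summing over C: 5 * 3 + 7 * 2 + 4 * 4 + 4 * 7
= 15 + 14 + 16 + 28 = 73

73
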